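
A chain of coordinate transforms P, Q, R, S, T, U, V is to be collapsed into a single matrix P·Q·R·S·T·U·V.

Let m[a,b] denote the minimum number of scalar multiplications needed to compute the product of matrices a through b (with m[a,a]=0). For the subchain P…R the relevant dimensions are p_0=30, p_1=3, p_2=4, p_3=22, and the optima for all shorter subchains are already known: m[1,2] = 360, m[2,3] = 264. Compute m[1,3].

2244

m[1,3] = min over k∈[1,2] of m[1,k]+m[k+1,3]+p_{0}·p_k·p_{3}.
k=1: 0 + 264 + 30·3·22 = 2244; k=2: 360 + 0 + 30·4·22 = 3000.
Minimum: 2244 at k=1.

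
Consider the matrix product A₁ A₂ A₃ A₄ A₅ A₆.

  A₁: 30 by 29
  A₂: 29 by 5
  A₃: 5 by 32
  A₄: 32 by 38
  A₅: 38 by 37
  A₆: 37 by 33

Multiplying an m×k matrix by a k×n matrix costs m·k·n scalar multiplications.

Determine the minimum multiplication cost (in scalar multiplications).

Adjacent pairs: A₁A₂ = 30·29·5 = 4350; A₂A₃ = 29·5·32 = 4640; A₃A₄ = 5·32·38 = 6080; A₄A₅ = 32·38·37 = 44992; A₅A₆ = 38·37·33 = 46398.
Length 3: A₁..A₃: k=1: 0+4640+30·29·32=32480; k=2: 4350+0+30·5·32=9150 → min 9150 | A₂..A₄: k=2: 0+6080+29·5·38=11590; k=3: 4640+0+29·32·38=39904 → min 11590 | A₃..A₅: k=3: 0+44992+5·32·37=50912; k=4: 6080+0+5·38·37=13110 → min 13110 | A₄..A₆: k=4: 0+46398+32·38·33=86526; k=5: 44992+0+32·37·33=84064 → min 84064.
Length 4: A₁..A₄: k=1: 0+11590+30·29·38=44650; k=2: 4350+6080+30·5·38=16130; k=3: 9150+0+30·32·38=45630 → min 16130 | A₂..A₅: k=2: 0+13110+29·5·37=18475; k=3: 4640+44992+29·32·37=83968; k=4: 11590+0+29·38·37=52364 → min 18475 | A₃..A₆: k=3: 0+84064+5·32·33=89344; k=4: 6080+46398+5·38·33=58748; k=5: 13110+0+5·37·33=19215 → min 19215.
Length 5: A₁..A₅: k=1: 0+18475+30·29·37=50665; k=2: 4350+13110+30·5·37=23010; k=3: 9150+44992+30·32·37=89662; k=4: 16130+0+30·38·37=58310 → min 23010 | A₂..A₆: k=2: 0+19215+29·5·33=24000; k=3: 4640+84064+29·32·33=119328; k=4: 11590+46398+29·38·33=94354; k=5: 18475+0+29·37·33=53884 → min 24000.
Length 6: A₁..A₆: k=1: 0+24000+30·29·33=52710; k=2: 4350+19215+30·5·33=28515; k=3: 9150+84064+30·32·33=124894; k=4: 16130+46398+30·38·33=100148; k=5: 23010+0+30·37·33=59640 → min 28515.
Optimal order: ((A₁ A₂) (((A₃ A₄) A₅) A₆)) with cost 28515.

28515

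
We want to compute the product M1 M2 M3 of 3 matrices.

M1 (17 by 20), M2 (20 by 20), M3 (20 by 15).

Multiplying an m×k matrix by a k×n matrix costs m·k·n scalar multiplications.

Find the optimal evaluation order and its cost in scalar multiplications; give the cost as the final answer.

11100

(M1 (M2 M3)): cost 11100.
((M1 M2) M3): cost 11900.
Optimal: (M1 (M2 M3)) with cost 11100.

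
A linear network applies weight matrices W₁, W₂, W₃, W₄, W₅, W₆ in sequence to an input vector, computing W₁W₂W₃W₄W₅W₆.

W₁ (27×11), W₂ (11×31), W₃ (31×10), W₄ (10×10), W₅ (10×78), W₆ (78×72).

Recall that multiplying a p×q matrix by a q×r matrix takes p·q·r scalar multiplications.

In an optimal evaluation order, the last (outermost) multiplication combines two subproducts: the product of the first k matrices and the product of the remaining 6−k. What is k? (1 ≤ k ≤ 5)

Adjacent pairs: W₁W₂ = 27·11·31 = 9207; W₂W₃ = 11·31·10 = 3410; W₃W₄ = 31·10·10 = 3100; W₄W₅ = 10·10·78 = 7800; W₅W₆ = 10·78·72 = 56160.
Length 3: W₁..W₃: k=1: 0+3410+27·11·10=6380; k=2: 9207+0+27·31·10=17577 → min 6380 | W₂..W₄: k=2: 0+3100+11·31·10=6510; k=3: 3410+0+11·10·10=4510 → min 4510 | W₃..W₅: k=3: 0+7800+31·10·78=31980; k=4: 3100+0+31·10·78=27280 → min 27280 | W₄..W₆: k=4: 0+56160+10·10·72=63360; k=5: 7800+0+10·78·72=63960 → min 63360.
Length 4: W₁..W₄: k=1: 0+4510+27·11·10=7480; k=2: 9207+3100+27·31·10=20677; k=3: 6380+0+27·10·10=9080 → min 7480 | W₂..W₅: k=2: 0+27280+11·31·78=53878; k=3: 3410+7800+11·10·78=19790; k=4: 4510+0+11·10·78=13090 → min 13090 | W₃..W₆: k=3: 0+63360+31·10·72=85680; k=4: 3100+56160+31·10·72=81580; k=5: 27280+0+31·78·72=201376 → min 81580.
Length 5: W₁..W₅: k=1: 0+13090+27·11·78=36256; k=2: 9207+27280+27·31·78=101773; k=3: 6380+7800+27·10·78=35240; k=4: 7480+0+27·10·78=28540 → min 28540 | W₂..W₆: k=2: 0+81580+11·31·72=106132; k=3: 3410+63360+11·10·72=74690; k=4: 4510+56160+11·10·72=68590; k=5: 13090+0+11·78·72=74866 → min 68590.
Top-level splits: k=1: (W₁..W₁)·(W₂..W₆) → 0+68590+27·11·72 = 89974; k=2: (W₁..W₂)·(W₃..W₆) → 9207+81580+27·31·72 = 151051; k=3: (W₁..W₃)·(W₄..W₆) → 6380+63360+27·10·72 = 89180; k=4: (W₁..W₄)·(W₅..W₆) → 7480+56160+27·10·72 = 83080; k=5: (W₁..W₅)·(W₆..W₆) → 28540+0+27·78·72 = 180172.
Best split is after W₄, i.e. k = 4.

4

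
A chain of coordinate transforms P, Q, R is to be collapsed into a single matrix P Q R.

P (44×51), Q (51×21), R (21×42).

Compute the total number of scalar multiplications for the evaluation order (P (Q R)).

139230

(Q R): 51×21 by 21×42 → 51×42, cost 51·21·42 = 44982
(P (Q R)): 44×51 by 51×42 → 44×42, cost 44·51·42 = 94248; cumulative 139230
Total: 139230 scalar multiplications.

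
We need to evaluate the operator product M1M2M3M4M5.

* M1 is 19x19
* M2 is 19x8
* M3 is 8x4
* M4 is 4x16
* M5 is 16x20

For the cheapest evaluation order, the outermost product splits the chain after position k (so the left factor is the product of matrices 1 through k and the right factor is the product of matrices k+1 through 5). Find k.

Adjacent pairs: M1M2 = 19·19·8 = 2888; M2M3 = 19·8·4 = 608; M3M4 = 8·4·16 = 512; M4M5 = 4·16·20 = 1280.
Length 3: M1..M3: k=1: 0+608+19·19·4=2052; k=2: 2888+0+19·8·4=3496 → min 2052 | M2..M4: k=2: 0+512+19·8·16=2944; k=3: 608+0+19·4·16=1824 → min 1824 | M3..M5: k=3: 0+1280+8·4·20=1920; k=4: 512+0+8·16·20=3072 → min 1920.
Length 4: M1..M4: k=1: 0+1824+19·19·16=7600; k=2: 2888+512+19·8·16=5832; k=3: 2052+0+19·4·16=3268 → min 3268 | M2..M5: k=2: 0+1920+19·8·20=4960; k=3: 608+1280+19·4·20=3408; k=4: 1824+0+19·16·20=7904 → min 3408.
Top-level splits: k=1: (M1..M1)·(M2..M5) → 0+3408+19·19·20 = 10628; k=2: (M1..M2)·(M3..M5) → 2888+1920+19·8·20 = 7848; k=3: (M1..M3)·(M4..M5) → 2052+1280+19·4·20 = 4852; k=4: (M1..M4)·(M5..M5) → 3268+0+19·16·20 = 9348.
Best split is after M3, i.e. k = 3.

3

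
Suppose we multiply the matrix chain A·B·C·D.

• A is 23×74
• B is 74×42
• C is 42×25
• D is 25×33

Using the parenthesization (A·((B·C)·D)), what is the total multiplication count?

(B·C): 74×42 by 42×25 → 74×25, cost 74·42·25 = 77700
((B·C)·D): 74×25 by 25×33 → 74×33, cost 74·25·33 = 61050; cumulative 138750
(A·((B·C)·D)): 23×74 by 74×33 → 23×33, cost 23·74·33 = 56166; cumulative 194916
Total: 194916 scalar multiplications.

194916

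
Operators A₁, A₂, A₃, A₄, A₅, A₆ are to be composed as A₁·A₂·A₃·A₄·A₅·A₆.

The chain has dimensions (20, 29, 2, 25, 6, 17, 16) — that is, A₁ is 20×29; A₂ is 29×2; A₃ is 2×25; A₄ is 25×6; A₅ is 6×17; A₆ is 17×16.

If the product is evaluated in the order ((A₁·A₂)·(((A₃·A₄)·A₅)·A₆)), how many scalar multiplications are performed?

(A₁·A₂): 20×29 by 29×2 → 20×2, cost 20·29·2 = 1160
(A₃·A₄): 2×25 by 25×6 → 2×6, cost 2·25·6 = 300
((A₃·A₄)·A₅): 2×6 by 6×17 → 2×17, cost 2·6·17 = 204; cumulative 504
(((A₃·A₄)·A₅)·A₆): 2×17 by 17×16 → 2×16, cost 2·17·16 = 544; cumulative 1048
((A₁·A₂)·(((A₃·A₄)·A₅)·A₆)): 20×2 by 2×16 → 20×16, cost 20·2·16 = 640; cumulative 2848
Total: 2848 scalar multiplications.

2848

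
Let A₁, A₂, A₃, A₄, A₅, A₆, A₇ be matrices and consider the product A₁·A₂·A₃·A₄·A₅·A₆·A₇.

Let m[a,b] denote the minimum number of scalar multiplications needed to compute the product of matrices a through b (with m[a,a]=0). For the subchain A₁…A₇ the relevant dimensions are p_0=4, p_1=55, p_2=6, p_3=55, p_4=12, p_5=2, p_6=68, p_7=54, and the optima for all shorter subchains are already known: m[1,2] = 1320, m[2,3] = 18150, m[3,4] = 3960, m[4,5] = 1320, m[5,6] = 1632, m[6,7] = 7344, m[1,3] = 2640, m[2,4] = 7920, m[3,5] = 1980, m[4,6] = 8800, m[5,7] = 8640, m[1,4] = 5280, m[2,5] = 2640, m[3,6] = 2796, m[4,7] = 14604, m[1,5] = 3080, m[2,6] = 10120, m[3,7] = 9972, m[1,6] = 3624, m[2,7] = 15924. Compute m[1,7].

m[1,7] = min over k∈[1,6] of m[1,k]+m[k+1,7]+p_{0}·p_k·p_{7}.
k=1: 0 + 15924 + 4·55·54 = 27804; k=2: 1320 + 9972 + 4·6·54 = 12588; k=3: 2640 + 14604 + 4·55·54 = 29124; k=4: 5280 + 8640 + 4·12·54 = 16512; k=5: 3080 + 7344 + 4·2·54 = 10856; k=6: 3624 + 0 + 4·68·54 = 18312.
Minimum: 10856 at k=5.

10856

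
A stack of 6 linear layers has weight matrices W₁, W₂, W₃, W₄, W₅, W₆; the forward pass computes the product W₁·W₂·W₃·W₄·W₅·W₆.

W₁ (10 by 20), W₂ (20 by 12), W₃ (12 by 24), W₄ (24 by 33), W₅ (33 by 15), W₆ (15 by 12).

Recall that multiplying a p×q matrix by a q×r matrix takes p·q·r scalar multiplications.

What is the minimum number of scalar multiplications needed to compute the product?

19950

Adjacent pairs: W₁W₂ = 10·20·12 = 2400; W₂W₃ = 20·12·24 = 5760; W₃W₄ = 12·24·33 = 9504; W₄W₅ = 24·33·15 = 11880; W₅W₆ = 33·15·12 = 5940.
Length 3: W₁..W₃: k=1: 0+5760+10·20·24=10560; k=2: 2400+0+10·12·24=5280 → min 5280 | W₂..W₄: k=2: 0+9504+20·12·33=17424; k=3: 5760+0+20·24·33=21600 → min 17424 | W₃..W₅: k=3: 0+11880+12·24·15=16200; k=4: 9504+0+12·33·15=15444 → min 15444 | W₄..W₆: k=4: 0+5940+24·33·12=15444; k=5: 11880+0+24·15·12=16200 → min 15444.
Length 4: W₁..W₄: k=1: 0+17424+10·20·33=24024; k=2: 2400+9504+10·12·33=15864; k=3: 5280+0+10·24·33=13200 → min 13200 | W₂..W₅: k=2: 0+15444+20·12·15=19044; k=3: 5760+11880+20·24·15=24840; k=4: 17424+0+20·33·15=27324 → min 19044 | W₃..W₆: k=3: 0+15444+12·24·12=18900; k=4: 9504+5940+12·33·12=20196; k=5: 15444+0+12·15·12=17604 → min 17604.
Length 5: W₁..W₅: k=1: 0+19044+10·20·15=22044; k=2: 2400+15444+10·12·15=19644; k=3: 5280+11880+10·24·15=20760; k=4: 13200+0+10·33·15=18150 → min 18150 | W₂..W₆: k=2: 0+17604+20·12·12=20484; k=3: 5760+15444+20·24·12=26964; k=4: 17424+5940+20·33·12=31284; k=5: 19044+0+20·15·12=22644 → min 20484.
Length 6: W₁..W₆: k=1: 0+20484+10·20·12=22884; k=2: 2400+17604+10·12·12=21444; k=3: 5280+15444+10·24·12=23604; k=4: 13200+5940+10·33·12=23100; k=5: 18150+0+10·15·12=19950 → min 19950.
Optimal order: (((((W₁·W₂)·W₃)·W₄)·W₅)·W₆) with cost 19950.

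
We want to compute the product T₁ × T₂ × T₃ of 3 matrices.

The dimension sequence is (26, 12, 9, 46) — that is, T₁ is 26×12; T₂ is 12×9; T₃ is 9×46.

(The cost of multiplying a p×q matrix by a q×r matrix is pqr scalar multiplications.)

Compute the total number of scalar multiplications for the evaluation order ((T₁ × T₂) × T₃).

(T₁ × T₂): 26×12 by 12×9 → 26×9, cost 26·12·9 = 2808
((T₁ × T₂) × T₃): 26×9 by 9×46 → 26×46, cost 26·9·46 = 10764; cumulative 13572
Total: 13572 scalar multiplications.

13572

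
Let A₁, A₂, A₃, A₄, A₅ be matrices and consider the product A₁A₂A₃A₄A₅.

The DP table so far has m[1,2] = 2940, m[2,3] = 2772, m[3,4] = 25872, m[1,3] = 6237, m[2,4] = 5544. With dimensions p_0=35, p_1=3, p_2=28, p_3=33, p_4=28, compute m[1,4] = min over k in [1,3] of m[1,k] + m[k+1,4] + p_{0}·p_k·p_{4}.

8484

m[1,4] = min over k∈[1,3] of m[1,k]+m[k+1,4]+p_{0}·p_k·p_{4}.
k=1: 0 + 5544 + 35·3·28 = 8484; k=2: 2940 + 25872 + 35·28·28 = 56252; k=3: 6237 + 0 + 35·33·28 = 38577.
Minimum: 8484 at k=1.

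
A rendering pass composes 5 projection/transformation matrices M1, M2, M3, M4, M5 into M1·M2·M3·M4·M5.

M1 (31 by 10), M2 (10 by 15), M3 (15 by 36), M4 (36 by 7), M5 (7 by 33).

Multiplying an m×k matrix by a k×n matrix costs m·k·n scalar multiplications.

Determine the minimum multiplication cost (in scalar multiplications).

14161

Adjacent pairs: M1M2 = 31·10·15 = 4650; M2M3 = 10·15·36 = 5400; M3M4 = 15·36·7 = 3780; M4M5 = 36·7·33 = 8316.
Length 3: M1..M3: k=1: 0+5400+31·10·36=16560; k=2: 4650+0+31·15·36=21390 → min 16560 | M2..M4: k=2: 0+3780+10·15·7=4830; k=3: 5400+0+10·36·7=7920 → min 4830 | M3..M5: k=3: 0+8316+15·36·33=26136; k=4: 3780+0+15·7·33=7245 → min 7245.
Length 4: M1..M4: k=1: 0+4830+31·10·7=7000; k=2: 4650+3780+31·15·7=11685; k=3: 16560+0+31·36·7=24372 → min 7000 | M2..M5: k=2: 0+7245+10·15·33=12195; k=3: 5400+8316+10·36·33=25596; k=4: 4830+0+10·7·33=7140 → min 7140.
Length 5: M1..M5: k=1: 0+7140+31·10·33=17370; k=2: 4650+7245+31·15·33=27240; k=3: 16560+8316+31·36·33=61704; k=4: 7000+0+31·7·33=14161 → min 14161.
Optimal order: ((M1·(M2·(M3·M4)))·M5) with cost 14161.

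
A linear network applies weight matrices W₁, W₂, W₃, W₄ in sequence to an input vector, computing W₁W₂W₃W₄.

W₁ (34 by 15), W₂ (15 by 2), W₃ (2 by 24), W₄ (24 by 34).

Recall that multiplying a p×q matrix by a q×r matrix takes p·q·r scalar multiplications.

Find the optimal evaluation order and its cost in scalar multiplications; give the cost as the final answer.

Adjacent pairs: W₁W₂ = 34·15·2 = 1020; W₂W₃ = 15·2·24 = 720; W₃W₄ = 2·24·34 = 1632.
Length 3: W₁..W₃: k=1: 0+720+34·15·24=12960; k=2: 1020+0+34·2·24=2652 → min 2652 | W₂..W₄: k=2: 0+1632+15·2·34=2652; k=3: 720+0+15·24·34=12960 → min 2652.
Length 4: W₁..W₄: k=1: 0+2652+34·15·34=19992; k=2: 1020+1632+34·2·34=4964; k=3: 2652+0+34·24·34=30396 → min 4964.
Optimal parenthesization: ((W₁W₂)(W₃W₄)) with cost 4964.

4964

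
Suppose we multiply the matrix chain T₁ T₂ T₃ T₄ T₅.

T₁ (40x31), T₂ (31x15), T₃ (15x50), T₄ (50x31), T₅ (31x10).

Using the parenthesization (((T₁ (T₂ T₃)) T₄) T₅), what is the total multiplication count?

(T₂ T₃): 31×15 by 15×50 → 31×50, cost 31·15·50 = 23250
(T₁ (T₂ T₃)): 40×31 by 31×50 → 40×50, cost 40·31·50 = 62000; cumulative 85250
((T₁ (T₂ T₃)) T₄): 40×50 by 50×31 → 40×31, cost 40·50·31 = 62000; cumulative 147250
(((T₁ (T₂ T₃)) T₄) T₅): 40×31 by 31×10 → 40×10, cost 40·31·10 = 12400; cumulative 159650
Total: 159650 scalar multiplications.

159650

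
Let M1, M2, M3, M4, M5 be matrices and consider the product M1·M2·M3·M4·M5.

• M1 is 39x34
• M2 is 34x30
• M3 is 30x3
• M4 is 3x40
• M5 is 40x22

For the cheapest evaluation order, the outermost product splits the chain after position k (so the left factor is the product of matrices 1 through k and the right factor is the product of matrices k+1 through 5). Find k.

Adjacent pairs: M1M2 = 39·34·30 = 39780; M2M3 = 34·30·3 = 3060; M3M4 = 30·3·40 = 3600; M4M5 = 3·40·22 = 2640.
Length 3: M1..M3: k=1: 0+3060+39·34·3=7038; k=2: 39780+0+39·30·3=43290 → min 7038 | M2..M4: k=2: 0+3600+34·30·40=44400; k=3: 3060+0+34·3·40=7140 → min 7140 | M3..M5: k=3: 0+2640+30·3·22=4620; k=4: 3600+0+30·40·22=30000 → min 4620.
Length 4: M1..M4: k=1: 0+7140+39·34·40=60180; k=2: 39780+3600+39·30·40=90180; k=3: 7038+0+39·3·40=11718 → min 11718 | M2..M5: k=2: 0+4620+34·30·22=27060; k=3: 3060+2640+34·3·22=7944; k=4: 7140+0+34·40·22=37060 → min 7944.
Top-level splits: k=1: (M1..M1)·(M2..M5) → 0+7944+39·34·22 = 37116; k=2: (M1..M2)·(M3..M5) → 39780+4620+39·30·22 = 70140; k=3: (M1..M3)·(M4..M5) → 7038+2640+39·3·22 = 12252; k=4: (M1..M4)·(M5..M5) → 11718+0+39·40·22 = 46038.
Best split is after M3, i.e. k = 3.

3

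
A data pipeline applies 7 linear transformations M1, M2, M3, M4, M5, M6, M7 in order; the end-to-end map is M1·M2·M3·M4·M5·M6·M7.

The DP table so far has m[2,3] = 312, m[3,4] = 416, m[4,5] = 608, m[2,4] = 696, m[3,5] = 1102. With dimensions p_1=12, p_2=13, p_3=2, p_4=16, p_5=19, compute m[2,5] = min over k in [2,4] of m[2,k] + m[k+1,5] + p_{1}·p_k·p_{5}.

m[2,5] = min over k∈[2,4] of m[2,k]+m[k+1,5]+p_{1}·p_k·p_{5}.
k=2: 0 + 1102 + 12·13·19 = 4066; k=3: 312 + 608 + 12·2·19 = 1376; k=4: 696 + 0 + 12·16·19 = 4344.
Minimum: 1376 at k=3.

1376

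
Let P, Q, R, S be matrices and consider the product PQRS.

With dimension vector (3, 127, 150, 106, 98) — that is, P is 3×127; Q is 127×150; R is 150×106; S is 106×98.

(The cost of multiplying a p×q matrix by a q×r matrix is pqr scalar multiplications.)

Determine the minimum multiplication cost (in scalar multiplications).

136014

Adjacent pairs: PQ = 3·127·150 = 57150; QR = 127·150·106 = 2019300; RS = 150·106·98 = 1558200.
Length 3: P..R: k=1: 0+2019300+3·127·106=2059686; k=2: 57150+0+3·150·106=104850 → min 104850 | Q..S: k=2: 0+1558200+127·150·98=3425100; k=3: 2019300+0+127·106·98=3338576 → min 3338576.
Length 4: P..S: k=1: 0+3338576+3·127·98=3375914; k=2: 57150+1558200+3·150·98=1659450; k=3: 104850+0+3·106·98=136014 → min 136014.
Optimal order: (((PQ)R)S) with cost 136014.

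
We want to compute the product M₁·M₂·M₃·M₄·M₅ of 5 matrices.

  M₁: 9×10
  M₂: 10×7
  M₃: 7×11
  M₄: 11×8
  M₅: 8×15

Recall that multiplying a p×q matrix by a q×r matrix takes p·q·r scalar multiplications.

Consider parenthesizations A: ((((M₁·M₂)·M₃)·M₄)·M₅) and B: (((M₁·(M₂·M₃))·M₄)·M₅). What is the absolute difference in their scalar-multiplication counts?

437

Order A = ((((M₁·M₂)·M₃)·M₄)·M₅): (M₁·M₂): 9×10 by 10×7 → 9×7, cost 9·10·7 = 630; ((M₁·M₂)·M₃): 9×7 by 7×11 → 9×11, cost 9·7·11 = 693; cumulative 1323; (((M₁·M₂)·M₃)·M₄): 9×11 by 11×8 → 9×8, cost 9·11·8 = 792; cumulative 2115; ((((M₁·M₂)·M₃)·M₄)·M₅): 9×8 by 8×15 → 9×15, cost 9·8·15 = 1080; cumulative 3195. Total 3195.
Order B = (((M₁·(M₂·M₃))·M₄)·M₅): (M₂·M₃): 10×7 by 7×11 → 10×11, cost 10·7·11 = 770; (M₁·(M₂·M₃)): 9×10 by 10×11 → 9×11, cost 9·10·11 = 990; cumulative 1760; ((M₁·(M₂·M₃))·M₄): 9×11 by 11×8 → 9×8, cost 9·11·8 = 792; cumulative 2552; (((M₁·(M₂·M₃))·M₄)·M₅): 9×8 by 8×15 → 9×15, cost 9·8·15 = 1080; cumulative 3632. Total 3632.
Difference: |3195 − 3632| = 437.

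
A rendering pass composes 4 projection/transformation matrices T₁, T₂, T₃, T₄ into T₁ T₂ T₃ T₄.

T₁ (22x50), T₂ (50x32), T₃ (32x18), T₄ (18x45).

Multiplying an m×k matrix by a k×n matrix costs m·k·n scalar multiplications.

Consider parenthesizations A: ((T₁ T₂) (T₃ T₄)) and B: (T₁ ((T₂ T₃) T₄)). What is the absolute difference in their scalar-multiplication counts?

26000

Order A = ((T₁ T₂) (T₃ T₄)): (T₁ T₂): 22×50 by 50×32 → 22×32, cost 22·50·32 = 35200; (T₃ T₄): 32×18 by 18×45 → 32×45, cost 32·18·45 = 25920; ((T₁ T₂) (T₃ T₄)): 22×32 by 32×45 → 22×45, cost 22·32·45 = 31680; cumulative 92800. Total 92800.
Order B = (T₁ ((T₂ T₃) T₄)): (T₂ T₃): 50×32 by 32×18 → 50×18, cost 50·32·18 = 28800; ((T₂ T₃) T₄): 50×18 by 18×45 → 50×45, cost 50·18·45 = 40500; cumulative 69300; (T₁ ((T₂ T₃) T₄)): 22×50 by 50×45 → 22×45, cost 22·50·45 = 49500; cumulative 118800. Total 118800.
Difference: |92800 − 118800| = 26000.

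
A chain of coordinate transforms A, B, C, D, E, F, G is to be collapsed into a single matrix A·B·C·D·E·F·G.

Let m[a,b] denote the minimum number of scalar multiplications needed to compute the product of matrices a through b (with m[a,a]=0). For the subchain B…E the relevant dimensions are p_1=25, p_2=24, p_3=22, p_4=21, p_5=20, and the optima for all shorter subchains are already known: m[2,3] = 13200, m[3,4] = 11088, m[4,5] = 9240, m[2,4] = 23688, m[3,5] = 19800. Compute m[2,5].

m[2,5] = min over k∈[2,4] of m[2,k]+m[k+1,5]+p_{1}·p_k·p_{5}.
k=2: 0 + 19800 + 25·24·20 = 31800; k=3: 13200 + 9240 + 25·22·20 = 33440; k=4: 23688 + 0 + 25·21·20 = 34188.
Minimum: 31800 at k=2.

31800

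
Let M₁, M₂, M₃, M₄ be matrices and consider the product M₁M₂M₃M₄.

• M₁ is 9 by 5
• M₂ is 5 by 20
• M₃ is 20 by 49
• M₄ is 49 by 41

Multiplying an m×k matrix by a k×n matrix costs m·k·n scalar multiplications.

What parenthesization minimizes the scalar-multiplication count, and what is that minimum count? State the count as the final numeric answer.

Adjacent pairs: M₁M₂ = 9·5·20 = 900; M₂M₃ = 5·20·49 = 4900; M₃M₄ = 20·49·41 = 40180.
Length 3: M₁..M₃: k=1: 0+4900+9·5·49=7105; k=2: 900+0+9·20·49=9720 → min 7105 | M₂..M₄: k=2: 0+40180+5·20·41=44280; k=3: 4900+0+5·49·41=14945 → min 14945.
Length 4: M₁..M₄: k=1: 0+14945+9·5·41=16790; k=2: 900+40180+9·20·41=48460; k=3: 7105+0+9·49·41=25186 → min 16790.
Optimal parenthesization: (M₁((M₂M₃)M₄)) with cost 16790.

16790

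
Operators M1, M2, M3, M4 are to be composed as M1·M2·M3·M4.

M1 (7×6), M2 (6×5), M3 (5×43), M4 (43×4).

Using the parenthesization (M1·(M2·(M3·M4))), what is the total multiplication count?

1148

(M3·M4): 5×43 by 43×4 → 5×4, cost 5·43·4 = 860
(M2·(M3·M4)): 6×5 by 5×4 → 6×4, cost 6·5·4 = 120; cumulative 980
(M1·(M2·(M3·M4))): 7×6 by 6×4 → 7×4, cost 7·6·4 = 168; cumulative 1148
Total: 1148 scalar multiplications.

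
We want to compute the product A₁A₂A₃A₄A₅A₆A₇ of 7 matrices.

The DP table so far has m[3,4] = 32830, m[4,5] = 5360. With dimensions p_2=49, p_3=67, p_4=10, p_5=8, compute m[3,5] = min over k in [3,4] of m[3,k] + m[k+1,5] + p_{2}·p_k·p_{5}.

31624

m[3,5] = min over k∈[3,4] of m[3,k]+m[k+1,5]+p_{2}·p_k·p_{5}.
k=3: 0 + 5360 + 49·67·8 = 31624; k=4: 32830 + 0 + 49·10·8 = 36750.
Minimum: 31624 at k=3.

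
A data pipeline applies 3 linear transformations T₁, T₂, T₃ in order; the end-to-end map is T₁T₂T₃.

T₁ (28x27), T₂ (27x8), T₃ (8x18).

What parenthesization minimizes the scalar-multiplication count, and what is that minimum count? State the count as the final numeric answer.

10080

(T₁(T₂T₃)): cost 17496.
((T₁T₂)T₃): cost 10080.
Optimal: ((T₁T₂)T₃) with cost 10080.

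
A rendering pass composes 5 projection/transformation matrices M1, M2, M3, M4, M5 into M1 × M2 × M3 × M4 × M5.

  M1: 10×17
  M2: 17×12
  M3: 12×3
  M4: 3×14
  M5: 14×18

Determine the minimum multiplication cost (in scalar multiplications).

2418

Adjacent pairs: M1M2 = 10·17·12 = 2040; M2M3 = 17·12·3 = 612; M3M4 = 12·3·14 = 504; M4M5 = 3·14·18 = 756.
Length 3: M1..M3: k=1: 0+612+10·17·3=1122; k=2: 2040+0+10·12·3=2400 → min 1122 | M2..M4: k=2: 0+504+17·12·14=3360; k=3: 612+0+17·3·14=1326 → min 1326 | M3..M5: k=3: 0+756+12·3·18=1404; k=4: 504+0+12·14·18=3528 → min 1404.
Length 4: M1..M4: k=1: 0+1326+10·17·14=3706; k=2: 2040+504+10·12·14=4224; k=3: 1122+0+10·3·14=1542 → min 1542 | M2..M5: k=2: 0+1404+17·12·18=5076; k=3: 612+756+17·3·18=2286; k=4: 1326+0+17·14·18=5610 → min 2286.
Length 5: M1..M5: k=1: 0+2286+10·17·18=5346; k=2: 2040+1404+10·12·18=5604; k=3: 1122+756+10·3·18=2418; k=4: 1542+0+10·14·18=4062 → min 2418.
Optimal order: ((M1 × (M2 × M3)) × (M4 × M5)) with cost 2418.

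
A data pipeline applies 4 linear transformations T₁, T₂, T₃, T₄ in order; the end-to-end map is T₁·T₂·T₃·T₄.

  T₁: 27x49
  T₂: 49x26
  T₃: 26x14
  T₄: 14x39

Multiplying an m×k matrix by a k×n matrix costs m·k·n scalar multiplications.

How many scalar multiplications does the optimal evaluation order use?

Adjacent pairs: T₁T₂ = 27·49·26 = 34398; T₂T₃ = 49·26·14 = 17836; T₃T₄ = 26·14·39 = 14196.
Length 3: T₁..T₃: k=1: 0+17836+27·49·14=36358; k=2: 34398+0+27·26·14=44226 → min 36358 | T₂..T₄: k=2: 0+14196+49·26·39=63882; k=3: 17836+0+49·14·39=44590 → min 44590.
Length 4: T₁..T₄: k=1: 0+44590+27·49·39=96187; k=2: 34398+14196+27·26·39=75972; k=3: 36358+0+27·14·39=51100 → min 51100.
Optimal order: ((T₁·(T₂·T₃))·T₄) with cost 51100.

51100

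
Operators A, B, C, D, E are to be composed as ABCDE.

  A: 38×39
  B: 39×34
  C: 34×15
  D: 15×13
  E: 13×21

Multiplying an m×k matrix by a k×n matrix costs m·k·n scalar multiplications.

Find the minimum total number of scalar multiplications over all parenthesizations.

Adjacent pairs: AB = 38·39·34 = 50388; BC = 39·34·15 = 19890; CD = 34·15·13 = 6630; DE = 15·13·21 = 4095.
Length 3: A..C: k=1: 0+19890+38·39·15=42120; k=2: 50388+0+38·34·15=69768 → min 42120 | B..D: k=2: 0+6630+39·34·13=23868; k=3: 19890+0+39·15·13=27495 → min 23868 | C..E: k=3: 0+4095+34·15·21=14805; k=4: 6630+0+34·13·21=15912 → min 14805.
Length 4: A..D: k=1: 0+23868+38·39·13=43134; k=2: 50388+6630+38·34·13=73814; k=3: 42120+0+38·15·13=49530 → min 43134 | B..E: k=2: 0+14805+39·34·21=42651; k=3: 19890+4095+39·15·21=36270; k=4: 23868+0+39·13·21=34515 → min 34515.
Length 5: A..E: k=1: 0+34515+38·39·21=65637; k=2: 50388+14805+38·34·21=92325; k=3: 42120+4095+38·15·21=58185; k=4: 43134+0+38·13·21=53508 → min 53508.
Optimal order: ((A(B(CD)))E) with cost 53508.

53508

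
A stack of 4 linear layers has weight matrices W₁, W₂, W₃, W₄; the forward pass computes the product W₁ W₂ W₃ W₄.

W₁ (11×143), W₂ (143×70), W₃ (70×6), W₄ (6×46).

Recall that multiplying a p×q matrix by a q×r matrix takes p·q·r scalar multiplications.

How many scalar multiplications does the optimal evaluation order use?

Adjacent pairs: W₁W₂ = 11·143·70 = 110110; W₂W₃ = 143·70·6 = 60060; W₃W₄ = 70·6·46 = 19320.
Length 3: W₁..W₃: k=1: 0+60060+11·143·6=69498; k=2: 110110+0+11·70·6=114730 → min 69498 | W₂..W₄: k=2: 0+19320+143·70·46=479780; k=3: 60060+0+143·6·46=99528 → min 99528.
Length 4: W₁..W₄: k=1: 0+99528+11·143·46=171886; k=2: 110110+19320+11·70·46=164850; k=3: 69498+0+11·6·46=72534 → min 72534.
Optimal order: ((W₁ (W₂ W₃)) W₄) with cost 72534.

72534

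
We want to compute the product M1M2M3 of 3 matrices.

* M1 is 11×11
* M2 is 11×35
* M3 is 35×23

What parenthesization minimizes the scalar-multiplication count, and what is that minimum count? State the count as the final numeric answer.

(M1(M2M3)): cost 11638.
((M1M2)M3): cost 13090.
Optimal: (M1(M2M3)) with cost 11638.

11638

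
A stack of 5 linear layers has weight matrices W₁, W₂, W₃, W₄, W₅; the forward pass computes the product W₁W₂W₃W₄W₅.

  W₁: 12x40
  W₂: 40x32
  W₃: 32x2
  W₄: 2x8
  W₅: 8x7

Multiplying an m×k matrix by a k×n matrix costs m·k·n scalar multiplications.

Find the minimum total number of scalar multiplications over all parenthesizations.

3800

Adjacent pairs: W₁W₂ = 12·40·32 = 15360; W₂W₃ = 40·32·2 = 2560; W₃W₄ = 32·2·8 = 512; W₄W₅ = 2·8·7 = 112.
Length 3: W₁..W₃: k=1: 0+2560+12·40·2=3520; k=2: 15360+0+12·32·2=16128 → min 3520 | W₂..W₄: k=2: 0+512+40·32·8=10752; k=3: 2560+0+40·2·8=3200 → min 3200 | W₃..W₅: k=3: 0+112+32·2·7=560; k=4: 512+0+32·8·7=2304 → min 560.
Length 4: W₁..W₄: k=1: 0+3200+12·40·8=7040; k=2: 15360+512+12·32·8=18944; k=3: 3520+0+12·2·8=3712 → min 3712 | W₂..W₅: k=2: 0+560+40·32·7=9520; k=3: 2560+112+40·2·7=3232; k=4: 3200+0+40·8·7=5440 → min 3232.
Length 5: W₁..W₅: k=1: 0+3232+12·40·7=6592; k=2: 15360+560+12·32·7=18608; k=3: 3520+112+12·2·7=3800; k=4: 3712+0+12·8·7=4384 → min 3800.
Optimal order: ((W₁(W₂W₃))(W₄W₅)) with cost 3800.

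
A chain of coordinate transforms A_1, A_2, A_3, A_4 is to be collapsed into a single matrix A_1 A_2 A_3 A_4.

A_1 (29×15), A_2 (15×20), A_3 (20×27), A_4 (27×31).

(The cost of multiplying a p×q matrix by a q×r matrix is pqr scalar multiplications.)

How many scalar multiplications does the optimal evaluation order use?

Adjacent pairs: A_1A_2 = 29·15·20 = 8700; A_2A_3 = 15·20·27 = 8100; A_3A_4 = 20·27·31 = 16740.
Length 3: A_1..A_3: k=1: 0+8100+29·15·27=19845; k=2: 8700+0+29·20·27=24360 → min 19845 | A_2..A_4: k=2: 0+16740+15·20·31=26040; k=3: 8100+0+15·27·31=20655 → min 20655.
Length 4: A_1..A_4: k=1: 0+20655+29·15·31=34140; k=2: 8700+16740+29·20·31=43420; k=3: 19845+0+29·27·31=44118 → min 34140.
Optimal order: (A_1 ((A_2 A_3) A_4)) with cost 34140.

34140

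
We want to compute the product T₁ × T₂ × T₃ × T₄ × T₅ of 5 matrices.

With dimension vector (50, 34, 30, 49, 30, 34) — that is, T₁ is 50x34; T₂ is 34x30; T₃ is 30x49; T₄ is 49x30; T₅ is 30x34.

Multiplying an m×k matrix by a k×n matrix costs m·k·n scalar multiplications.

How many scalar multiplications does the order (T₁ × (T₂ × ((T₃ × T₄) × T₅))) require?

167180

(T₃ × T₄): 30×49 by 49×30 → 30×30, cost 30·49·30 = 44100
((T₃ × T₄) × T₅): 30×30 by 30×34 → 30×34, cost 30·30·34 = 30600; cumulative 74700
(T₂ × ((T₃ × T₄) × T₅)): 34×30 by 30×34 → 34×34, cost 34·30·34 = 34680; cumulative 109380
(T₁ × (T₂ × ((T₃ × T₄) × T₅))): 50×34 by 34×34 → 50×34, cost 50·34·34 = 57800; cumulative 167180
Total: 167180 scalar multiplications.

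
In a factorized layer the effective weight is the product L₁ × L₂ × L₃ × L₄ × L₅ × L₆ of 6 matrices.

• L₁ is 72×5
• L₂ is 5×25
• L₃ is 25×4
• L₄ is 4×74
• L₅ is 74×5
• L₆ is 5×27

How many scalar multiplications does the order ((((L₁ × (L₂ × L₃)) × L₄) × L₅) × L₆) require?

(L₂ × L₃): 5×25 by 25×4 → 5×4, cost 5·25·4 = 500
(L₁ × (L₂ × L₃)): 72×5 by 5×4 → 72×4, cost 72·5·4 = 1440; cumulative 1940
((L₁ × (L₂ × L₃)) × L₄): 72×4 by 4×74 → 72×74, cost 72·4·74 = 21312; cumulative 23252
(((L₁ × (L₂ × L₃)) × L₄) × L₅): 72×74 by 74×5 → 72×5, cost 72·74·5 = 26640; cumulative 49892
((((L₁ × (L₂ × L₃)) × L₄) × L₅) × L₆): 72×5 by 5×27 → 72×27, cost 72·5·27 = 9720; cumulative 59612
Total: 59612 scalar multiplications.

59612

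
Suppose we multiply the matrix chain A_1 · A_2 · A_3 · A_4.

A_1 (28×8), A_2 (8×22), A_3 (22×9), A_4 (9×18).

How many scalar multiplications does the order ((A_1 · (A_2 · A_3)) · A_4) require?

(A_2 · A_3): 8×22 by 22×9 → 8×9, cost 8·22·9 = 1584
(A_1 · (A_2 · A_3)): 28×8 by 8×9 → 28×9, cost 28·8·9 = 2016; cumulative 3600
((A_1 · (A_2 · A_3)) · A_4): 28×9 by 9×18 → 28×18, cost 28·9·18 = 4536; cumulative 8136
Total: 8136 scalar multiplications.

8136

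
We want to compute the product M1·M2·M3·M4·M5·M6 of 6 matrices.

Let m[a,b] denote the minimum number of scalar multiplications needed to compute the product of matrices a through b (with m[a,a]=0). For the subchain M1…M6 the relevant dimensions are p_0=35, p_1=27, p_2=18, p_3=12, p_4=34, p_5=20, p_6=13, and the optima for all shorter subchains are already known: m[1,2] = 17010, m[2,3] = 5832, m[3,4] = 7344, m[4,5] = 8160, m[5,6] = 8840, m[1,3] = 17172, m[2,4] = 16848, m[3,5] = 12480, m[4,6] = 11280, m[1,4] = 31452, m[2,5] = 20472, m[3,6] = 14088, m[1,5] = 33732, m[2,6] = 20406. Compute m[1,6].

32691

m[1,6] = min over k∈[1,5] of m[1,k]+m[k+1,6]+p_{0}·p_k·p_{6}.
k=1: 0 + 20406 + 35·27·13 = 32691; k=2: 17010 + 14088 + 35·18·13 = 39288; k=3: 17172 + 11280 + 35·12·13 = 33912; k=4: 31452 + 8840 + 35·34·13 = 55762; k=5: 33732 + 0 + 35·20·13 = 42832.
Minimum: 32691 at k=1.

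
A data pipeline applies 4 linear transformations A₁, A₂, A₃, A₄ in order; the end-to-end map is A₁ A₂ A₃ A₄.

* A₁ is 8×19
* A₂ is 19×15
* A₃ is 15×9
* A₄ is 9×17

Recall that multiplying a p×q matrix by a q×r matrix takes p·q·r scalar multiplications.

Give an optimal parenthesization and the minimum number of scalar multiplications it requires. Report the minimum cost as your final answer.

Adjacent pairs: A₁A₂ = 8·19·15 = 2280; A₂A₃ = 19·15·9 = 2565; A₃A₄ = 15·9·17 = 2295.
Length 3: A₁..A₃: k=1: 0+2565+8·19·9=3933; k=2: 2280+0+8·15·9=3360 → min 3360 | A₂..A₄: k=2: 0+2295+19·15·17=7140; k=3: 2565+0+19·9·17=5472 → min 5472.
Length 4: A₁..A₄: k=1: 0+5472+8·19·17=8056; k=2: 2280+2295+8·15·17=6615; k=3: 3360+0+8·9·17=4584 → min 4584.
Optimal parenthesization: (((A₁ A₂) A₃) A₄) with cost 4584.

4584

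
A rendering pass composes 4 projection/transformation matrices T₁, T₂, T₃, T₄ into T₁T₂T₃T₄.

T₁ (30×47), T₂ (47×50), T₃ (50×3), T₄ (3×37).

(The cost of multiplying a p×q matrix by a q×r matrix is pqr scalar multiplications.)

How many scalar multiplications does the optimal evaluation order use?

Adjacent pairs: T₁T₂ = 30·47·50 = 70500; T₂T₃ = 47·50·3 = 7050; T₃T₄ = 50·3·37 = 5550.
Length 3: T₁..T₃: k=1: 0+7050+30·47·3=11280; k=2: 70500+0+30·50·3=75000 → min 11280 | T₂..T₄: k=2: 0+5550+47·50·37=92500; k=3: 7050+0+47·3·37=12267 → min 12267.
Length 4: T₁..T₄: k=1: 0+12267+30·47·37=64437; k=2: 70500+5550+30·50·37=131550; k=3: 11280+0+30·3·37=14610 → min 14610.
Optimal order: ((T₁(T₂T₃))T₄) with cost 14610.

14610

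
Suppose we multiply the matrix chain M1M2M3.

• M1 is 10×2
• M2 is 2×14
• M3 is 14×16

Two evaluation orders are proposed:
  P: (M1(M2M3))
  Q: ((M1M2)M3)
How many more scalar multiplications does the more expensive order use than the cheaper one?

1752

Order P = (M1(M2M3)): (M2M3): 2×14 by 14×16 → 2×16, cost 2·14·16 = 448; (M1(M2M3)): 10×2 by 2×16 → 10×16, cost 10·2·16 = 320; cumulative 768. Total 768.
Order Q = ((M1M2)M3): (M1M2): 10×2 by 2×14 → 10×14, cost 10·2·14 = 280; ((M1M2)M3): 10×14 by 14×16 → 10×16, cost 10·14·16 = 2240; cumulative 2520. Total 2520.
Difference: |768 − 2520| = 1752.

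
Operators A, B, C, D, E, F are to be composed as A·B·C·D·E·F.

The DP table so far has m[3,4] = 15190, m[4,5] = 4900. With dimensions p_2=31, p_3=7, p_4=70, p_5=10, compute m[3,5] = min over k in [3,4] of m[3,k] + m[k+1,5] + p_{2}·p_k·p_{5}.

7070

m[3,5] = min over k∈[3,4] of m[3,k]+m[k+1,5]+p_{2}·p_k·p_{5}.
k=3: 0 + 4900 + 31·7·10 = 7070; k=4: 15190 + 0 + 31·70·10 = 36890.
Minimum: 7070 at k=3.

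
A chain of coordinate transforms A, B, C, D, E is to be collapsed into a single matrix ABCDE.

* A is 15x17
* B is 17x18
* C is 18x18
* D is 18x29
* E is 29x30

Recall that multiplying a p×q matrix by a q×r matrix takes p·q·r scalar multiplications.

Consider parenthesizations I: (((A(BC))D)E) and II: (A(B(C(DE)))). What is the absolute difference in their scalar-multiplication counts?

11232

Order I = (((A(BC))D)E): (BC): 17×18 by 18×18 → 17×18, cost 17·18·18 = 5508; (A(BC)): 15×17 by 17×18 → 15×18, cost 15·17·18 = 4590; cumulative 10098; ((A(BC))D): 15×18 by 18×29 → 15×29, cost 15·18·29 = 7830; cumulative 17928; (((A(BC))D)E): 15×29 by 29×30 → 15×30, cost 15·29·30 = 13050; cumulative 30978. Total 30978.
Order II = (A(B(C(DE)))): (DE): 18×29 by 29×30 → 18×30, cost 18·29·30 = 15660; (C(DE)): 18×18 by 18×30 → 18×30, cost 18·18·30 = 9720; cumulative 25380; (B(C(DE))): 17×18 by 18×30 → 17×30, cost 17·18·30 = 9180; cumulative 34560; (A(B(C(DE)))): 15×17 by 17×30 → 15×30, cost 15·17·30 = 7650; cumulative 42210. Total 42210.
Difference: |30978 − 42210| = 11232.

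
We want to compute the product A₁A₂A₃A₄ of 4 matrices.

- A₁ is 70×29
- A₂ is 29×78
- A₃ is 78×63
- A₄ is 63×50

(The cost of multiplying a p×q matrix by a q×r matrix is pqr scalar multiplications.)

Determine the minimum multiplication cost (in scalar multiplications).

Adjacent pairs: A₁A₂ = 70·29·78 = 158340; A₂A₃ = 29·78·63 = 142506; A₃A₄ = 78·63·50 = 245700.
Length 3: A₁..A₃: k=1: 0+142506+70·29·63=270396; k=2: 158340+0+70·78·63=502320 → min 270396 | A₂..A₄: k=2: 0+245700+29·78·50=358800; k=3: 142506+0+29·63·50=233856 → min 233856.
Length 4: A₁..A₄: k=1: 0+233856+70·29·50=335356; k=2: 158340+245700+70·78·50=677040; k=3: 270396+0+70·63·50=490896 → min 335356.
Optimal order: (A₁((A₂A₃)A₄)) with cost 335356.

335356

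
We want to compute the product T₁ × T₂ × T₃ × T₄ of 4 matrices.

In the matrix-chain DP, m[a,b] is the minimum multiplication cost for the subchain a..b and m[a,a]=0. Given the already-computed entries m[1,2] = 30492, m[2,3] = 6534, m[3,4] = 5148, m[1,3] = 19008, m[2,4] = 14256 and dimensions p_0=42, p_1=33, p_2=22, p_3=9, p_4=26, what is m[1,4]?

28836

m[1,4] = min over k∈[1,3] of m[1,k]+m[k+1,4]+p_{0}·p_k·p_{4}.
k=1: 0 + 14256 + 42·33·26 = 50292; k=2: 30492 + 5148 + 42·22·26 = 59664; k=3: 19008 + 0 + 42·9·26 = 28836.
Minimum: 28836 at k=3.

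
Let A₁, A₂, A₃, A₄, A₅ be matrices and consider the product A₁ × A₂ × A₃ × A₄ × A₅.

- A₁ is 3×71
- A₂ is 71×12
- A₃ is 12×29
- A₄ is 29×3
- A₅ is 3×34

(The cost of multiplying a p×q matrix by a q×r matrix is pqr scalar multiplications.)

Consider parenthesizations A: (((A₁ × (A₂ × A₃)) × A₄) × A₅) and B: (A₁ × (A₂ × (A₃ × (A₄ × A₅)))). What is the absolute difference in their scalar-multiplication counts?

Order A = (((A₁ × (A₂ × A₃)) × A₄) × A₅): (A₂ × A₃): 71×12 by 12×29 → 71×29, cost 71·12·29 = 24708; (A₁ × (A₂ × A₃)): 3×71 by 71×29 → 3×29, cost 3·71·29 = 6177; cumulative 30885; ((A₁ × (A₂ × A₃)) × A₄): 3×29 by 29×3 → 3×3, cost 3·29·3 = 261; cumulative 31146; (((A₁ × (A₂ × A₃)) × A₄) × A₅): 3×3 by 3×34 → 3×34, cost 3·3·34 = 306; cumulative 31452. Total 31452.
Order B = (A₁ × (A₂ × (A₃ × (A₄ × A₅)))): (A₄ × A₅): 29×3 by 3×34 → 29×34, cost 29·3·34 = 2958; (A₃ × (A₄ × A₅)): 12×29 by 29×34 → 12×34, cost 12·29·34 = 11832; cumulative 14790; (A₂ × (A₃ × (A₄ × A₅))): 71×12 by 12×34 → 71×34, cost 71·12·34 = 28968; cumulative 43758; (A₁ × (A₂ × (A₃ × (A₄ × A₅)))): 3×71 by 71×34 → 3×34, cost 3·71·34 = 7242; cumulative 51000. Total 51000.
Difference: |31452 − 51000| = 19548.

19548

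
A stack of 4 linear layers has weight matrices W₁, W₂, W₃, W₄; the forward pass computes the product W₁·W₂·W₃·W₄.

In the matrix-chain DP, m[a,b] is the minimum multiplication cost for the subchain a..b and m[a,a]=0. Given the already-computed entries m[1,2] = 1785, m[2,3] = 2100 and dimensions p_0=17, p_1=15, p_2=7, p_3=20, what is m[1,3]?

m[1,3] = min over k∈[1,2] of m[1,k]+m[k+1,3]+p_{0}·p_k·p_{3}.
k=1: 0 + 2100 + 17·15·20 = 7200; k=2: 1785 + 0 + 17·7·20 = 4165.
Minimum: 4165 at k=2.

4165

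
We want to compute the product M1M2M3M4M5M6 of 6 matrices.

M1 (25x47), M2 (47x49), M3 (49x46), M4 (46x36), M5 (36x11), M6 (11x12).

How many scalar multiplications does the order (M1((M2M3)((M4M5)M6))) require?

(M2M3): 47×49 by 49×46 → 47×46, cost 47·49·46 = 105938
(M4M5): 46×36 by 36×11 → 46×11, cost 46·36·11 = 18216
((M4M5)M6): 46×11 by 11×12 → 46×12, cost 46·11·12 = 6072; cumulative 24288
((M2M3)((M4M5)M6)): 47×46 by 46×12 → 47×12, cost 47·46·12 = 25944; cumulative 156170
(M1((M2M3)((M4M5)M6))): 25×47 by 47×12 → 25×12, cost 25·47·12 = 14100; cumulative 170270
Total: 170270 scalar multiplications.

170270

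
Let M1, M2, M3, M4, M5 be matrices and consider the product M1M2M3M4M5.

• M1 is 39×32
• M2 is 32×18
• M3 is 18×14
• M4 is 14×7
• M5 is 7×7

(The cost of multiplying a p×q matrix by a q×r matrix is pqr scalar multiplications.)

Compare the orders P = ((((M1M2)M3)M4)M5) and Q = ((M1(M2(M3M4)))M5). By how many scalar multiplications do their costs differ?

Order P = ((((M1M2)M3)M4)M5): (M1M2): 39×32 by 32×18 → 39×18, cost 39·32·18 = 22464; ((M1M2)M3): 39×18 by 18×14 → 39×14, cost 39·18·14 = 9828; cumulative 32292; (((M1M2)M3)M4): 39×14 by 14×7 → 39×7, cost 39·14·7 = 3822; cumulative 36114; ((((M1M2)M3)M4)M5): 39×7 by 7×7 → 39×7, cost 39·7·7 = 1911; cumulative 38025. Total 38025.
Order Q = ((M1(M2(M3M4)))M5): (M3M4): 18×14 by 14×7 → 18×7, cost 18·14·7 = 1764; (M2(M3M4)): 32×18 by 18×7 → 32×7, cost 32·18·7 = 4032; cumulative 5796; (M1(M2(M3M4))): 39×32 by 32×7 → 39×7, cost 39·32·7 = 8736; cumulative 14532; ((M1(M2(M3M4)))M5): 39×7 by 7×7 → 39×7, cost 39·7·7 = 1911; cumulative 16443. Total 16443.
Difference: |38025 − 16443| = 21582.

21582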